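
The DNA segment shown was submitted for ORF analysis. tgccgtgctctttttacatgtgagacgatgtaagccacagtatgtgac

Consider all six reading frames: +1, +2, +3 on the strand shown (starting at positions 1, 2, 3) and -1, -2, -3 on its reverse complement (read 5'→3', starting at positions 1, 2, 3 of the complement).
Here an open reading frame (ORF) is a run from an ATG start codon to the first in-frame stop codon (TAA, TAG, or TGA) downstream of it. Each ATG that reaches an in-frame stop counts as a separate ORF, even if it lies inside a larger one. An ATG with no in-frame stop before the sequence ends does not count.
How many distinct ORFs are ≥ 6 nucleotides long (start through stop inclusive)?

4

Reverse complement (5'→3'): GTCACATACTGTGGCTTACATCGTCTCACATGTAAAAAGAGCACGGCA
Frame +1: TGC CGT GCT CTT TTT ACA TGT GAG ACG ATG TAA GCC ACA GTA TGT GAC — ATG at 28, stop TAA at 31 → 6 nt.
Frame +2: GCC GTG CTC TTT TTA CAT GTG AGA CGA TGT AAG CCA CAG TAT GTG — no ATG→stop ORF.
Frame +3: CCG TGC TCT TTT TAC ATG TGA GAC GAT GTA AGC CAC AGT ATG TGA — ATG at 18, stop TGA at 21 → 6 nt; ATG at 42, stop TGA at 45 → 6 nt.
Frame -1: GTC ACA TAC TGT GGC TTA CAT CGT CTC ACA TGT AAA AAG AGC ACG GCA — no ATG→stop ORF.
Frame -2: TCA CAT ACT GTG GCT TAC ATC GTC TCA CAT GTA AAA AGA GCA CGG — no ATG→stop ORF.
Frame -3: CAC ATA CTG TGG CTT ACA TCG TCT CAC ATG TAA AAA GAG CAC GGC — ATG at 30, stop TAA at 33 → 6 nt.
ORFs ≥ 6 nucleotides: frame +1 28–33 (6 nucleotides), frame +3 18–23 (6 nucleotides), frame +3 42–47 (6 nucleotides), frame -3 30–35 (6 nucleotides). Count = 4.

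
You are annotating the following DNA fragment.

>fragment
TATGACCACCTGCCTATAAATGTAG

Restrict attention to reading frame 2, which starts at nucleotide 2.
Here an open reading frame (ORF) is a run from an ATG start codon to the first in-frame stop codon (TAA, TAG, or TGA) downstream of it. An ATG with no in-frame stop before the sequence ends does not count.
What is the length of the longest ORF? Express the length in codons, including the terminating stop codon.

6

Frame 2: ATG ACC ACC TGC CTA TAA ATG TAG — ATG at 2, stop TAA at 17 → 18 nt; ATG at 20, stop TAG at 23 → 6 nt.
Longest: frame 2, positions 2–19, 18 nt = 6 codons = 5 aa. → 6 codons.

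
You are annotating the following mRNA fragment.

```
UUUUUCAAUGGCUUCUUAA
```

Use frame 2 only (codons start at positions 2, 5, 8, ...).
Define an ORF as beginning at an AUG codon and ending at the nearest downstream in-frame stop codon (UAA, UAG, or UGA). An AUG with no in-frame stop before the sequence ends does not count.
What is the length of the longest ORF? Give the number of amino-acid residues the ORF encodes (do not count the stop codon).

Frame 2: UUU UCA AUG GCU UCU UAA — AUG at 8, stop UAA at 17 → 12 nt.
Longest: frame 2, positions 8–19, 12 nt = 4 codons = 3 aa. → 3 amino acids.

3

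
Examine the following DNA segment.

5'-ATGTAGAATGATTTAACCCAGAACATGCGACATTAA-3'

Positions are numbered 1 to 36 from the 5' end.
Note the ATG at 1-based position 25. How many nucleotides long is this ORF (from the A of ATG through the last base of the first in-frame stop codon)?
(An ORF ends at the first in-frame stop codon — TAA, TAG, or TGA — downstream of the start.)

Codons from position 25: ATG (25–27), CGA (28–30), CAT (31–33), TAA (34–36).
TAA is the first in-frame stop; ORF spans 25–36, 12 nucleotides.

12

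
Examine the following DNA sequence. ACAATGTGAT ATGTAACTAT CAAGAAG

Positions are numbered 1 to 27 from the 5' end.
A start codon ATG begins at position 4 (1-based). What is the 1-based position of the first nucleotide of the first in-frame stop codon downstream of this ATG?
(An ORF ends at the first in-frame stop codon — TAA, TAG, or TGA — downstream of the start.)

7

Codons from position 4: ATG (4–6), TGA (7–9).
TGA is a stop codon; it begins at position 7.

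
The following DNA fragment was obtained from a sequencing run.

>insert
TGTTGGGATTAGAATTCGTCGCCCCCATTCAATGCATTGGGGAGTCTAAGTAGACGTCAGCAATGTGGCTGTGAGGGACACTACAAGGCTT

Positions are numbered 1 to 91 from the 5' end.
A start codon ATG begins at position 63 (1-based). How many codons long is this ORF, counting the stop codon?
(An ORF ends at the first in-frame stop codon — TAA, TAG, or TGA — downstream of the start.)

Codons from position 63: ATG (63–65), TGG (66–68), CTG (69–71), TGA (72–74).
TGA is the first in-frame stop; that's 4 codons including the stop.

4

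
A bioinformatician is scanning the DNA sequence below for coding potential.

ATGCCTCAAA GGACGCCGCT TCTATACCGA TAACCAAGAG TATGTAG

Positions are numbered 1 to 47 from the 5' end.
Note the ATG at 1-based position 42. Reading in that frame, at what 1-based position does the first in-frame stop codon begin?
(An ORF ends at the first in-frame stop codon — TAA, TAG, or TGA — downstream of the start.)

Codons from position 42: ATG (42–44), TAG (45–47).
TAG is a stop codon; it begins at position 45.

45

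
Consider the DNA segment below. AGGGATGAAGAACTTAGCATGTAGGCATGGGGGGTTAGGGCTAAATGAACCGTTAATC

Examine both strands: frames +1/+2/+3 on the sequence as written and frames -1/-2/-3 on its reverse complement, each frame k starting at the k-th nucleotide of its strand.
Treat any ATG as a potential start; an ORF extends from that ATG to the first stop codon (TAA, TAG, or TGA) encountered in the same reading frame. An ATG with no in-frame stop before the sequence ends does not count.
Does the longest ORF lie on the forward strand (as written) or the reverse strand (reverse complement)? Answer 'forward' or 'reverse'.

reverse

Reverse complement (5'→3'): GATTAACGGTTCATTTAGCCCTAACCCCCCATGCCTACATGCTAAGTTCTTCATCCCT
Frame +1: AGG GAT GAA GAA CTT AGC ATG TAG GCA TGG GGG GTT AGG GCT AAA TGA ACC GTT AAT — ATG at 19, stop TAG at 22 → 6 nt.
Frame +2: GGG ATG AAG AAC TTA GCA TGT AGG CAT GGG GGG TTA GGG CTA AAT GAA CCG TTA ATC — no ATG→stop ORF.
Frame +3: GGA TGA AGA ACT TAG CAT GTA GGC ATG GGG GGT TAG GGC TAA ATG AAC CGT TAA — ATG at 27, stop TAG at 36 → 12 nt; ATG at 45, stop TAA at 54 → 12 nt.
Frame -1: GAT TAA CGG TTC ATT TAG CCC TAA CCC CCC ATG CCT ACA TGC TAA GTT CTT CAT CCC — ATG at 31, stop TAA at 43 → 15 nt.
Frame -2: ATT AAC GGT TCA TTT AGC CCT AAC CCC CCA TGC CTA CAT GCT AAG TTC TTC ATC CCT — no ATG→stop ORF.
Frame -3: TTA ACG GTT CAT TTA GCC CTA ACC CCC CAT GCC TAC ATG CTA AGT TCT TCA TCC — no ATG→stop ORF.
Forward-strand max 12 nt; reverse-strand max 15 nt. The reverse strand has the longer ORF.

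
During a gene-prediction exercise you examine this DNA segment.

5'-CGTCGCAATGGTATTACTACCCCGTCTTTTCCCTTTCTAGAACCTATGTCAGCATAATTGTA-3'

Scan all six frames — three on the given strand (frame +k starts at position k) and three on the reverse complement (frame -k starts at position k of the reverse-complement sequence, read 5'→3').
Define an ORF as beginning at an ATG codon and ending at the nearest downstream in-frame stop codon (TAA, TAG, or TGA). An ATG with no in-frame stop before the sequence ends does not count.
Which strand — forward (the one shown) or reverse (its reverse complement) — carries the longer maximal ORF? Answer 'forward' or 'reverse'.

forward

Reverse complement (5'→3'): TACAATTATGCTGACATAGGTTCTAGAAAGGGAAAAGACGGGGTAGTAATACCATTGCGACG
Frame +1: CGT CGC AAT GGT ATT ACT ACC CCG TCT TTT CCC TTT CTA GAA CCT ATG TCA GCA TAA TTG — ATG at 46, stop TAA at 55 → 12 nt.
Frame +2: GTC GCA ATG GTA TTA CTA CCC CGT CTT TTC CCT TTC TAG AAC CTA TGT CAG CAT AAT TGT — ATG at 8, stop TAG at 38 → 33 nt.
Frame +3: TCG CAA TGG TAT TAC TAC CCC GTC TTT TCC CTT TCT AGA ACC TAT GTC AGC ATA ATT GTA — no ATG→stop ORF.
Frame -1: TAC AAT TAT GCT GAC ATA GGT TCT AGA AAG GGA AAA GAC GGG GTA GTA ATA CCA TTG CGA — no ATG→stop ORF.
Frame -2: ACA ATT ATG CTG ACA TAG GTT CTA GAA AGG GAA AAG ACG GGG TAG TAA TAC CAT TGC GAC — ATG at 8, stop TAG at 17 → 12 nt.
Frame -3: CAA TTA TGC TGA CAT AGG TTC TAG AAA GGG AAA AGA CGG GGT AGT AAT ACC ATT GCG ACG — no ATG→stop ORF.
Forward-strand max 33 nt; reverse-strand max 12 nt. The forward strand has the longer ORF.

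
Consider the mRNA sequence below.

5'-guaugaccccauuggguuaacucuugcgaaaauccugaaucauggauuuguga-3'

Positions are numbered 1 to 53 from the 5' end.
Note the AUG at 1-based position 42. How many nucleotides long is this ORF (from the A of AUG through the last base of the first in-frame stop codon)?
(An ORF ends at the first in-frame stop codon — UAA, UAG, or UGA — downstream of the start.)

12

Codons from position 42: AUG (42–44), GAU (45–47), UUG (48–50), UGA (51–53).
UGA is the first in-frame stop; ORF spans 42–53, 12 nucleotides.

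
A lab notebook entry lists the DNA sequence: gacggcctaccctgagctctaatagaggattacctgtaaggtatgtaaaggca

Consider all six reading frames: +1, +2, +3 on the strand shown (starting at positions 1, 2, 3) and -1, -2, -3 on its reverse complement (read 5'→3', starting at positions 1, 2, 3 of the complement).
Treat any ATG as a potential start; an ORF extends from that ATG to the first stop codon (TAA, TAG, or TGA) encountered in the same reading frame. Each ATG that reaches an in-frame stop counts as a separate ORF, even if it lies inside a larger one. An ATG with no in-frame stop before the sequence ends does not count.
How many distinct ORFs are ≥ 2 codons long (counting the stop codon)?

1

Reverse complement (5'→3'): TGCCTTTACATACCTTACAGGTAATCCTCTATTAGAGCTCAGGGTAGGCCGTC
Frame +1: GAC GGC CTA CCC TGA GCT CTA ATA GAG GAT TAC CTG TAA GGT ATG TAA AGG — ATG at 43, stop TAA at 46 → 6 nt.
Frame +2: ACG GCC TAC CCT GAG CTC TAA TAG AGG ATT ACC TGT AAG GTA TGT AAA GGC — no ATG→stop ORF.
Frame +3: CGG CCT ACC CTG AGC TCT AAT AGA GGA TTA CCT GTA AGG TAT GTA AAG GCA — no ATG→stop ORF.
Frame -1: TGC CTT TAC ATA CCT TAC AGG TAA TCC TCT ATT AGA GCT CAG GGT AGG CCG — no ATG→stop ORF.
Frame -2: GCC TTT ACA TAC CTT ACA GGT AAT CCT CTA TTA GAG CTC AGG GTA GGC CGT — no ATG→stop ORF.
Frame -3: CCT TTA CAT ACC TTA CAG GTA ATC CTC TAT TAG AGC TCA GGG TAG GCC GTC — no ATG→stop ORF.
ORFs ≥ 2 codons: frame +1 43–48 (2 codons). Count = 1.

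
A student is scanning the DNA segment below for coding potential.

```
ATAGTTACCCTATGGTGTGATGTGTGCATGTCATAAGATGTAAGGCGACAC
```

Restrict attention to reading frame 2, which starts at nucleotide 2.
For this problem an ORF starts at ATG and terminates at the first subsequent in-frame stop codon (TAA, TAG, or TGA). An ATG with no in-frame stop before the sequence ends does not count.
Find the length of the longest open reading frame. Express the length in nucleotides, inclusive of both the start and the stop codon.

Frame 2: TAG TTA CCC TAT GGT GTG ATG TGT GCA TGT CAT AAG ATG TAA GGC GAC — ATG at 20, stop TAA at 41 → 24 nt; ATG at 38, stop TAA at 41 → 6 nt.
Longest: frame 2, positions 20–43, 24 nt = 8 codons = 7 aa. → 24 nucleotides.

24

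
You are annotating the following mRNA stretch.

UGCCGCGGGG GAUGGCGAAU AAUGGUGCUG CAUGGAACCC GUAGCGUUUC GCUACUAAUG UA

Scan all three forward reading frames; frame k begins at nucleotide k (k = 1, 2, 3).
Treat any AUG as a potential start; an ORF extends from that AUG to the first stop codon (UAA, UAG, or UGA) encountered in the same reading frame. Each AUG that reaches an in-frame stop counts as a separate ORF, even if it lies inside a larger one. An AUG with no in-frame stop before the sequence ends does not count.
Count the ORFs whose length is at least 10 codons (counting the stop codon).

1

Frame 1: UGC CGC GGG GGA UGG CGA AUA AUG GUG CUG CAU GGA ACC CGU AGC GUU UCG CUA CUA AUG — no AUG→stop ORF.
Frame 2: GCC GCG GGG GAU GGC GAA UAA UGG UGC UGC AUG GAA CCC GUA GCG UUU CGC UAC UAA UGU — AUG at 32, stop UAA at 56 → 27 nt.
Frame 3: CCG CGG GGG AUG GCG AAU AAU GGU GCU GCA UGG AAC CCG UAG CGU UUC GCU ACU AAU GUA — AUG at 12, stop UAG at 42 → 33 nt.
ORFs ≥ 10 codons: frame 3 12–44 (11 codons). Count = 1.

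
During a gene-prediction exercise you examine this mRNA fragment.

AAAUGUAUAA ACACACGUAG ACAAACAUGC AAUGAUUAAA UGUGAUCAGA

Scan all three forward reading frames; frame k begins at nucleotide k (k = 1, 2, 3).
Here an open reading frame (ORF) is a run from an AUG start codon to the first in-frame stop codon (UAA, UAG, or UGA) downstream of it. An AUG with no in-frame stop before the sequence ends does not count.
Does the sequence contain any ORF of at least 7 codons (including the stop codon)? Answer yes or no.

Frame 1: AAA UGU AUA AAC ACA CGU AGA CAA ACA UGC AAU GAU UAA AUG UGA UCA — AUG at 40, stop UGA at 43 → 6 nt.
Frame 2: AAU GUA UAA ACA CAC GUA GAC AAA CAU GCA AUG AUU AAA UGU GAU CAG — no AUG→stop ORF.
Frame 3: AUG UAU AAA CAC ACG UAG ACA AAC AUG CAA UGA UUA AAU GUG AUC AGA — AUG at 3, stop UAG at 18 → 18 nt; AUG at 27, stop UGA at 33 → 9 nt.
Largest ORF found is 6 codons < 7, so no.

no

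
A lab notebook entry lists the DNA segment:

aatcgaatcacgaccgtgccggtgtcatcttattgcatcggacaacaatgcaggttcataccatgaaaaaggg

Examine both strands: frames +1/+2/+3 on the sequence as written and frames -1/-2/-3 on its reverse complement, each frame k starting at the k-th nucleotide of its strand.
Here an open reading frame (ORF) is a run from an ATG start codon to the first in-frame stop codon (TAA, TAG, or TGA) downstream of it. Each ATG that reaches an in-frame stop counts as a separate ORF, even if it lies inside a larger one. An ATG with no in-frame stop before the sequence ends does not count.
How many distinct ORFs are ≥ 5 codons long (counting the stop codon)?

Reverse complement (5'→3'): CCCTTTTTCATGGTATGAACCTGCATTGTTGTCCGATGCAATAAGATGACACCGGCACGGTCGTGATTCGATT
Frame +1: AAT CGA ATC ACG ACC GTG CCG GTG TCA TCT TAT TGC ATC GGA CAA CAA TGC AGG TTC ATA CCA TGA AAA AGG — no ATG→stop ORF.
Frame +2: ATC GAA TCA CGA CCG TGC CGG TGT CAT CTT ATT GCA TCG GAC AAC AAT GCA GGT TCA TAC CAT GAA AAA GGG — no ATG→stop ORF.
Frame +3: TCG AAT CAC GAC CGT GCC GGT GTC ATC TTA TTG CAT CGG ACA ACA ATG CAG GTT CAT ACC ATG AAA AAG — no ATG→stop ORF.
Frame -1: CCC TTT TTC ATG GTA TGA ACC TGC ATT GTT GTC CGA TGC AAT AAG ATG ACA CCG GCA CGG TCG TGA TTC GAT — ATG at 10, stop TGA at 16 → 9 nt; ATG at 46, stop TGA at 64 → 21 nt.
Frame -2: CCT TTT TCA TGG TAT GAA CCT GCA TTG TTG TCC GAT GCA ATA AGA TGA CAC CGG CAC GGT CGT GAT TCG ATT — no ATG→stop ORF.
Frame -3: CTT TTT CAT GGT ATG AAC CTG CAT TGT TGT CCG ATG CAA TAA GAT GAC ACC GGC ACG GTC GTG ATT CGA — ATG at 15, stop TAA at 42 → 30 nt; ATG at 36, stop TAA at 42 → 9 nt.
ORFs ≥ 5 codons: frame -1 46–66 (7 codons), frame -3 15–44 (10 codons). Count = 2.

2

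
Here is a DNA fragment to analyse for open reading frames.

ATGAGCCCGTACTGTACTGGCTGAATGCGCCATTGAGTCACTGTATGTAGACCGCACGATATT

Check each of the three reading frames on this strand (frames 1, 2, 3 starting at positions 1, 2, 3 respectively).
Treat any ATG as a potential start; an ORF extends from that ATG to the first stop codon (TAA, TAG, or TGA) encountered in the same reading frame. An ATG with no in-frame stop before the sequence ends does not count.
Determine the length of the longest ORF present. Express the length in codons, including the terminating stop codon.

8

Frame 1: ATG AGC CCG TAC TGT ACT GGC TGA ATG CGC CAT TGA GTC ACT GTA TGT AGA CCG CAC GAT ATT — ATG at 1, stop TGA at 22 → 24 nt; ATG at 25, stop TGA at 34 → 12 nt.
Frame 2: TGA GCC CGT ACT GTA CTG GCT GAA TGC GCC ATT GAG TCA CTG TAT GTA GAC CGC ACG ATA — no ATG→stop ORF.
Frame 3: GAG CCC GTA CTG TAC TGG CTG AAT GCG CCA TTG AGT CAC TGT ATG TAG ACC GCA CGA TAT — ATG at 45, stop TAG at 48 → 6 nt.
Longest: frame 1, positions 1–24, 24 nt = 8 codons = 7 aa. → 8 codons.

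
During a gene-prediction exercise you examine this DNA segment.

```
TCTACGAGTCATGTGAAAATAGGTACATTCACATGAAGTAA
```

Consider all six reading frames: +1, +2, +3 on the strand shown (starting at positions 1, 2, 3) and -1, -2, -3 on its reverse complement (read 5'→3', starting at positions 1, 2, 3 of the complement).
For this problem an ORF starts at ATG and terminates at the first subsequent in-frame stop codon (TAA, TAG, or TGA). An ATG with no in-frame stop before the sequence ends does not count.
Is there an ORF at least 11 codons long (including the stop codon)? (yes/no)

Reverse complement (5'→3'): TTACTTCATGTGAATGTACCTATTTTCACATGACTCGTAGA
Frame +1: TCT ACG AGT CAT GTG AAA ATA GGT ACA TTC ACA TGA AGT — no ATG→stop ORF.
Frame +2: CTA CGA GTC ATG TGA AAA TAG GTA CAT TCA CAT GAA GTA — ATG at 11, stop TGA at 14 → 6 nt.
Frame +3: TAC GAG TCA TGT GAA AAT AGG TAC ATT CAC ATG AAG TAA — ATG at 33, stop TAA at 39 → 9 nt.
Frame -1: TTA CTT CAT GTG AAT GTA CCT ATT TTC ACA TGA CTC GTA — no ATG→stop ORF.
Frame -2: TAC TTC ATG TGA ATG TAC CTA TTT TCA CAT GAC TCG TAG — ATG at 8, stop TGA at 11 → 6 nt; ATG at 14, stop TAG at 38 → 27 nt.
Frame -3: ACT TCA TGT GAA TGT ACC TAT TTT CAC ATG ACT CGT AGA — no ATG→stop ORF.
Largest ORF found is 9 codons < 11, so no.

no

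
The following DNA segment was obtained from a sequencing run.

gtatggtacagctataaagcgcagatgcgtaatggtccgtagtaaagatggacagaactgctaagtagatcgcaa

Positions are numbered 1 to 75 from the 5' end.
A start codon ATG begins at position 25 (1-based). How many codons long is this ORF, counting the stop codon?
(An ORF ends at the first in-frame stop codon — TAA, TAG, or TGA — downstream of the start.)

6

Codons from position 25: ATG (25–27), CGT (28–30), AAT (31–33), GGT (34–36), CCG (37–39), TAG (40–42).
TAG is the first in-frame stop; that's 6 codons including the stop.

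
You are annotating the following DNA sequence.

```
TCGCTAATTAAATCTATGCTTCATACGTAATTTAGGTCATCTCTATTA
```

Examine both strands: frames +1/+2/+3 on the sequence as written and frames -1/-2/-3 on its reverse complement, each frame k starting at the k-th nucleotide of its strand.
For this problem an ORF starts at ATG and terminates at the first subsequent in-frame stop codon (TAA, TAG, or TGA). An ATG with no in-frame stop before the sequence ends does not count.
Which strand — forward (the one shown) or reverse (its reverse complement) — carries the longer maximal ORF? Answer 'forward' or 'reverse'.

reverse

Reverse complement (5'→3'): TAATAGAGATGACCTAAATTACGTATGAAGCATAGATTTAATTAGCGA
Frame +1: TCG CTA ATT AAA TCT ATG CTT CAT ACG TAA TTT AGG TCA TCT CTA TTA — ATG at 16, stop TAA at 28 → 15 nt.
Frame +2: CGC TAA TTA AAT CTA TGC TTC ATA CGT AAT TTA GGT CAT CTC TAT — no ATG→stop ORF.
Frame +3: GCT AAT TAA ATC TAT GCT TCA TAC GTA ATT TAG GTC ATC TCT ATT — no ATG→stop ORF.
Frame -1: TAA TAG AGA TGA CCT AAA TTA CGT ATG AAG CAT AGA TTT AAT TAG CGA — ATG at 25, stop TAG at 43 → 21 nt.
Frame -2: AAT AGA GAT GAC CTA AAT TAC GTA TGA AGC ATA GAT TTA ATT AGC — no ATG→stop ORF.
Frame -3: ATA GAG ATG ACC TAA ATT ACG TAT GAA GCA TAG ATT TAA TTA GCG — ATG at 9, stop TAA at 15 → 9 nt.
Forward-strand max 15 nt; reverse-strand max 21 nt. The reverse strand has the longer ORF.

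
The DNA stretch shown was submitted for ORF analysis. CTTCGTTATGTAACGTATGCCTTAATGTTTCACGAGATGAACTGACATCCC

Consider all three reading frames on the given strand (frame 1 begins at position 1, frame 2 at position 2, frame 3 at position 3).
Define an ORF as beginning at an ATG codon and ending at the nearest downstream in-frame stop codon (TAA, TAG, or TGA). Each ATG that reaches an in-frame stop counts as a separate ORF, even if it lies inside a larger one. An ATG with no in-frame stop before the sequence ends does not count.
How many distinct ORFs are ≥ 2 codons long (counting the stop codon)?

Frame 1: CTT CGT TAT GTA ACG TAT GCC TTA ATG TTT CAC GAG ATG AAC TGA CAT CCC — ATG at 25, stop TGA at 43 → 21 nt; ATG at 37, stop TGA at 43 → 9 nt.
Frame 2: TTC GTT ATG TAA CGT ATG CCT TAA TGT TTC ACG AGA TGA ACT GAC ATC — ATG at 8, stop TAA at 11 → 6 nt; ATG at 17, stop TAA at 23 → 9 nt.
Frame 3: TCG TTA TGT AAC GTA TGC CTT AAT GTT TCA CGA GAT GAA CTG ACA TCC — no ATG→stop ORF.
ORFs ≥ 2 codons: frame 1 25–45 (7 codons), frame 1 37–45 (3 codons), frame 2 8–13 (2 codons), frame 2 17–25 (3 codons). Count = 4.

4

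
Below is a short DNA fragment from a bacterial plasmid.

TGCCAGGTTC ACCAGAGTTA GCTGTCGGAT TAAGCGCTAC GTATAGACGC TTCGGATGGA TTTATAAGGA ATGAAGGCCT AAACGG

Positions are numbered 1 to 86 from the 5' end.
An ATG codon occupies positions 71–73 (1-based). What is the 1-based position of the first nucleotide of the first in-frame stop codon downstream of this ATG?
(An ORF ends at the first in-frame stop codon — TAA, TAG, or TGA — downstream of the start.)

Codons from position 71: ATG (71–73), AAG (74–76), GCC (77–79), TAA (80–82).
TAA is a stop codon; it begins at position 80.

80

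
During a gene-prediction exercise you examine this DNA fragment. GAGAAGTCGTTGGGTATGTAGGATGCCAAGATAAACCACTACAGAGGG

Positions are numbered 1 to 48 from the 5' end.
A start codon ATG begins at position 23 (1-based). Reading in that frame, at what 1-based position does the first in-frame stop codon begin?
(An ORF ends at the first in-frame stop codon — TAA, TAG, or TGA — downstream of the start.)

Codons from position 23: ATG (23–25), CCA (26–28), AGA (29–31), TAA (32–34).
TAA is a stop codon; it begins at position 32.

32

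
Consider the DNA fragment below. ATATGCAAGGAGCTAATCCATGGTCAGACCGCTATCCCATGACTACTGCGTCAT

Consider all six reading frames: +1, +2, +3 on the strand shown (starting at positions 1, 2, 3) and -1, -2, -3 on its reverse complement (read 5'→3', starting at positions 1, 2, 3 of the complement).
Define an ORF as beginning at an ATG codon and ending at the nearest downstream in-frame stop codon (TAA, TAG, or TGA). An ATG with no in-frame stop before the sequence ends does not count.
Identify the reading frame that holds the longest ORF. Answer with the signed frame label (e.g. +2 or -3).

-1

Reverse complement (5'→3'): ATGACGCAGTAGTCATGGGATAGCGGTCTGACCATGGATTAGCTCCTTGCATAT
Frame +1: ATA TGC AAG GAG CTA ATC CAT GGT CAG ACC GCT ATC CCA TGA CTA CTG CGT CAT — no ATG→stop ORF.
Frame +2: TAT GCA AGG AGC TAA TCC ATG GTC AGA CCG CTA TCC CAT GAC TAC TGC GTC — no ATG→stop ORF.
Frame +3: ATG CAA GGA GCT AAT CCA TGG TCA GAC CGC TAT CCC ATG ACT ACT GCG TCA — no ATG→stop ORF.
Frame -1: ATG ACG CAG TAG TCA TGG GAT AGC GGT CTG ACC ATG GAT TAG CTC CTT GCA TAT — ATG at 1, stop TAG at 10 → 12 nt; ATG at 34, stop TAG at 40 → 9 nt.
Frame -2: TGA CGC AGT AGT CAT GGG ATA GCG GTC TGA CCA TGG ATT AGC TCC TTG CAT — no ATG→stop ORF.
Frame -3: GAC GCA GTA GTC ATG GGA TAG CGG TCT GAC CAT GGA TTA GCT CCT TGC ATA — ATG at 15, stop TAG at 21 → 9 nt.
Longest ORF is 12 nt in frame -1 (positions 1–12).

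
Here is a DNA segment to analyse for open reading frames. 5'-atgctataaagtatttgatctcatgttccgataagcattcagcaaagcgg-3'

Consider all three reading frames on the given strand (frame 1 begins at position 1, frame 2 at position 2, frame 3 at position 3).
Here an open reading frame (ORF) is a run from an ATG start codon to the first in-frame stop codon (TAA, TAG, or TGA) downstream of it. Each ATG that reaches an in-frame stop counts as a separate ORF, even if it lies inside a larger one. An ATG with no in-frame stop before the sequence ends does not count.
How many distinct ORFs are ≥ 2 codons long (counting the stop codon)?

Frame 1: ATG CTA TAA AGT ATT TGA TCT CAT GTT CCG ATA AGC ATT CAG CAA AGC — ATG at 1, stop TAA at 7 → 9 nt.
Frame 2: TGC TAT AAA GTA TTT GAT CTC ATG TTC CGA TAA GCA TTC AGC AAA GCG — ATG at 23, stop TAA at 32 → 12 nt.
Frame 3: GCT ATA AAG TAT TTG ATC TCA TGT TCC GAT AAG CAT TCA GCA AAG CGG — no ATG→stop ORF.
ORFs ≥ 2 codons: frame 1 1–9 (3 codons), frame 2 23–34 (4 codons). Count = 2.

2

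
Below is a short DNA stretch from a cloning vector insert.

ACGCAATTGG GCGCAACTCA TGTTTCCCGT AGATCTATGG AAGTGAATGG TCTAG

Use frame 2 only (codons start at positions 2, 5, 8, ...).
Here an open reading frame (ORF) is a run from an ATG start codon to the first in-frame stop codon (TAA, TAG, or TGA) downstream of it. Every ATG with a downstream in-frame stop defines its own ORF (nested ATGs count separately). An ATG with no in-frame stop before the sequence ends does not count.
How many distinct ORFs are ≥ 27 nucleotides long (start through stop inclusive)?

Frame 2: CGC AAT TGG GCG CAA CTC ATG TTT CCC GTA GAT CTA TGG AAG TGA ATG GTC TAG — ATG at 20, stop TGA at 44 → 27 nt; ATG at 47, stop TAG at 53 → 9 nt.
ORFs ≥ 27 nucleotides: frame 2 20–46 (27 nucleotides). Count = 1.

1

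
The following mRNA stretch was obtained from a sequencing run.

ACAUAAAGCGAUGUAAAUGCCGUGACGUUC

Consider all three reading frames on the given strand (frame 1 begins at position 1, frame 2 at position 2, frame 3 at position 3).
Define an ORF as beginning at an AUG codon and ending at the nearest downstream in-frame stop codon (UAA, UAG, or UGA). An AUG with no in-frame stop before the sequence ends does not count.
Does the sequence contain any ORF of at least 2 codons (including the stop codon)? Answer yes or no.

Frame 1: ACA UAA AGC GAU GUA AAU GCC GUG ACG UUC — no AUG→stop ORF.
Frame 2: CAU AAA GCG AUG UAA AUG CCG UGA CGU — AUG at 11, stop UAA at 14 → 6 nt; AUG at 17, stop UGA at 23 → 9 nt.
Frame 3: AUA AAG CGA UGU AAA UGC CGU GAC GUU — no AUG→stop ORF.
Frame 2 has an ORF of 2 codons (positions 11–16) ≥ 2, so yes.

yes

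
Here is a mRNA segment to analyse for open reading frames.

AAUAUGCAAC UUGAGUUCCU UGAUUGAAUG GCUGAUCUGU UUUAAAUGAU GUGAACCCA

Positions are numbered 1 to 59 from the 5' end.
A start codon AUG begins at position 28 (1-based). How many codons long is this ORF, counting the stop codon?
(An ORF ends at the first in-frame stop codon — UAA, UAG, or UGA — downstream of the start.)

Codons from position 28: AUG (28–30), GCU (31–33), GAU (34–36), CUG (37–39), UUU (40–42), UAA (43–45).
UAA is the first in-frame stop; that's 6 codons including the stop.

6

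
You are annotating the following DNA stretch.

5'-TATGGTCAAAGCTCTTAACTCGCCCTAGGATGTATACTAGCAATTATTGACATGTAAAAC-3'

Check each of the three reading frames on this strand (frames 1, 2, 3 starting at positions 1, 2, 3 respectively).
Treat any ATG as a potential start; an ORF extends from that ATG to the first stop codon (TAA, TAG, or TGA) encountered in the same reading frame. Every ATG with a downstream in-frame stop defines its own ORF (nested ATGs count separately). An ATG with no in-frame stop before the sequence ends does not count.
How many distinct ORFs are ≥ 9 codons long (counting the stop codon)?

Frame 1: TAT GGT CAA AGC TCT TAA CTC GCC CTA GGA TGT ATA CTA GCA ATT ATT GAC ATG TAA AAC — ATG at 52, stop TAA at 55 → 6 nt.
Frame 2: ATG GTC AAA GCT CTT AAC TCG CCC TAG GAT GTA TAC TAG CAA TTA TTG ACA TGT AAA — ATG at 2, stop TAG at 26 → 27 nt.
Frame 3: TGG TCA AAG CTC TTA ACT CGC CCT AGG ATG TAT ACT AGC AAT TAT TGA CAT GTA AAA — ATG at 30, stop TGA at 48 → 21 nt.
ORFs ≥ 9 codons: frame 2 2–28 (9 codons). Count = 1.

1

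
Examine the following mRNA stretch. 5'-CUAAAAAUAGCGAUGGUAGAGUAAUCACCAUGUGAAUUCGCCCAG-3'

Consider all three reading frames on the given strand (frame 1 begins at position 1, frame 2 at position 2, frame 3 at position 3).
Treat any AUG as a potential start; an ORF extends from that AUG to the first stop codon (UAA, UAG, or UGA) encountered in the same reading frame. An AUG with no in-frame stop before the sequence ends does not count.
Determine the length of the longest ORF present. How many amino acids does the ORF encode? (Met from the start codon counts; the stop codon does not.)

Frame 1: CUA AAA AUA GCG AUG GUA GAG UAA UCA CCA UGU GAA UUC GCC CAG — AUG at 13, stop UAA at 22 → 12 nt.
Frame 2: UAA AAA UAG CGA UGG UAG AGU AAU CAC CAU GUG AAU UCG CCC — no AUG→stop ORF.
Frame 3: AAA AAU AGC GAU GGU AGA GUA AUC ACC AUG UGA AUU CGC CCA — AUG at 30, stop UGA at 33 → 6 nt.
Longest: frame 1, positions 13–24, 12 nt = 4 codons = 3 aa. → 3 amino acids.

3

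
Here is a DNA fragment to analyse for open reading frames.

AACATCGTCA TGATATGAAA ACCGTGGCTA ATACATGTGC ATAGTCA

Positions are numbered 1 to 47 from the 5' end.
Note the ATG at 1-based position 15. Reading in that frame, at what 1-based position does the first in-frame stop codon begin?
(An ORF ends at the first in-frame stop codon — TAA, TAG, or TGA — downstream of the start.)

42

Codons from position 15: ATG (15–17), AAA (18–20), ACC (21–23), GTG (24–26), GCT (27–29), AAT (30–32), ACA (33–35), TGT (36–38), GCA (39–41), TAG (42–44).
TAG is a stop codon; it begins at position 42.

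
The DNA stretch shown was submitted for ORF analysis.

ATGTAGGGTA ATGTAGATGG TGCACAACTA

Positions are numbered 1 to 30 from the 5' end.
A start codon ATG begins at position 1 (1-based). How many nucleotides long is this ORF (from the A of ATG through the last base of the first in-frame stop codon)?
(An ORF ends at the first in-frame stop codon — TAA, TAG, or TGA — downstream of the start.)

Codons from position 1: ATG (1–3), TAG (4–6).
TAG is the first in-frame stop; ORF spans 1–6, 6 nucleotides.

6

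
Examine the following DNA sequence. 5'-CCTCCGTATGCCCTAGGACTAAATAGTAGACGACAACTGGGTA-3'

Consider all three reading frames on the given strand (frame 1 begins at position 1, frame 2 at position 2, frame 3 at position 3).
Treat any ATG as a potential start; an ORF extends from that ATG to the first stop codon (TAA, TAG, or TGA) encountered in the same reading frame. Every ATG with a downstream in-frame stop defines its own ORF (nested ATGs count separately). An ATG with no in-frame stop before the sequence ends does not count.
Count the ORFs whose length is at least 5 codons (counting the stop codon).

Frame 1: CCT CCG TAT GCC CTA GGA CTA AAT AGT AGA CGA CAA CTG GGT — no ATG→stop ORF.
Frame 2: CTC CGT ATG CCC TAG GAC TAA ATA GTA GAC GAC AAC TGG GTA — ATG at 8, stop TAG at 14 → 9 nt.
Frame 3: TCC GTA TGC CCT AGG ACT AAA TAG TAG ACG ACA ACT GGG — no ATG→stop ORF.
No ORF reaches 5 codons. Count = 0.

0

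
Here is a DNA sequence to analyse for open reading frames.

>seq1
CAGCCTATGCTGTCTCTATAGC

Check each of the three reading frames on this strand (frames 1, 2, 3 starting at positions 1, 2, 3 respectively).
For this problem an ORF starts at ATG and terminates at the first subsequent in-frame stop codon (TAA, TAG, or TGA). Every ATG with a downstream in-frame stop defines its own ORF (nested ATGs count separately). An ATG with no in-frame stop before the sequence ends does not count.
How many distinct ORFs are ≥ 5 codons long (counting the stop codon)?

Frame 1: CAG CCT ATG CTG TCT CTA TAG — ATG at 7, stop TAG at 19 → 15 nt.
Frame 2: AGC CTA TGC TGT CTC TAT AGC — no ATG→stop ORF.
Frame 3: GCC TAT GCT GTC TCT ATA — no ATG→stop ORF.
ORFs ≥ 5 codons: frame 1 7–21 (5 codons). Count = 1.

1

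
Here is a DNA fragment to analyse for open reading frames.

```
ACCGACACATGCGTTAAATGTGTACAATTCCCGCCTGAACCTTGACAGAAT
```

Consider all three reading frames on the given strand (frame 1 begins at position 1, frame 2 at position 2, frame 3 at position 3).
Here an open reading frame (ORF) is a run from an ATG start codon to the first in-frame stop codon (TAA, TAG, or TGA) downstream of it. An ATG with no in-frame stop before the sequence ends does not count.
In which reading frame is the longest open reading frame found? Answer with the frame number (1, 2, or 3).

3

Frame 1: ACC GAC ACA TGC GTT AAA TGT GTA CAA TTC CCG CCT GAA CCT TGA CAG AAT — no ATG→stop ORF.
Frame 2: CCG ACA CAT GCG TTA AAT GTG TAC AAT TCC CGC CTG AAC CTT GAC AGA — no ATG→stop ORF.
Frame 3: CGA CAC ATG CGT TAA ATG TGT ACA ATT CCC GCC TGA ACC TTG ACA GAA — ATG at 9, stop TAA at 15 → 9 nt; ATG at 18, stop TGA at 36 → 21 nt.
Longest ORF is 21 nt in frame 3 (positions 18–38).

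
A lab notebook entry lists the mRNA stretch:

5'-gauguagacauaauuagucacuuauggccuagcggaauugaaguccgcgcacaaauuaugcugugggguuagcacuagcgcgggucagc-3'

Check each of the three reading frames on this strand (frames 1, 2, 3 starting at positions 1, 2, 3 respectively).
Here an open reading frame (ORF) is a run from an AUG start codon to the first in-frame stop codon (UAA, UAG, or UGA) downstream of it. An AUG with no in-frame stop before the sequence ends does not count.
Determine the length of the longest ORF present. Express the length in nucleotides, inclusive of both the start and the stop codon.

Frame 1: GAU GUA GAC AUA AUU AGU CAC UUA UGG CCU AGC GGA AUU GAA GUC CGC GCA CAA AUU AUG CUG UGG GGU UAG CAC UAG CGC GGG UCA — AUG at 58, stop UAG at 70 → 15 nt.
Frame 2: AUG UAG ACA UAA UUA GUC ACU UAU GGC CUA GCG GAA UUG AAG UCC GCG CAC AAA UUA UGC UGU GGG GUU AGC ACU AGC GCG GGU CAG — AUG at 2, stop UAG at 5 → 6 nt.
Frame 3: UGU AGA CAU AAU UAG UCA CUU AUG GCC UAG CGG AAU UGA AGU CCG CGC ACA AAU UAU GCU GUG GGG UUA GCA CUA GCG CGG GUC AGC — AUG at 24, stop UAG at 30 → 9 nt.
Longest: frame 1, positions 58–72, 15 nt = 5 codons = 4 aa. → 15 nucleotides.

15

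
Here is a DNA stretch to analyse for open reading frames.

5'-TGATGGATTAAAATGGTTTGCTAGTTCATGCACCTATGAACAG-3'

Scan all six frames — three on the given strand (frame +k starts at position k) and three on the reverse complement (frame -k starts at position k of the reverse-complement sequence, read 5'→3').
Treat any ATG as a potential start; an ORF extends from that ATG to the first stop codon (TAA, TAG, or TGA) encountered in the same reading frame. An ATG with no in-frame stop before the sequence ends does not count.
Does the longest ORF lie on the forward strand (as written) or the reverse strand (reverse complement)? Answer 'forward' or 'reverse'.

forward

Reverse complement (5'→3'): CTGTTCATAGGTGCATGAACTAGCAAACCATTTTAATCCATCA
Frame +1: TGA TGG ATT AAA ATG GTT TGC TAG TTC ATG CAC CTA TGA ACA — ATG at 13, stop TAG at 22 → 12 nt; ATG at 28, stop TGA at 37 → 12 nt.
Frame +2: GAT GGA TTA AAA TGG TTT GCT AGT TCA TGC ACC TAT GAA CAG — no ATG→stop ORF.
Frame +3: ATG GAT TAA AAT GGT TTG CTA GTT CAT GCA CCT ATG AAC — ATG at 3, stop TAA at 9 → 9 nt.
Frame -1: CTG TTC ATA GGT GCA TGA ACT AGC AAA CCA TTT TAA TCC ATC — no ATG→stop ORF.
Frame -2: TGT TCA TAG GTG CAT GAA CTA GCA AAC CAT TTT AAT CCA TCA — no ATG→stop ORF.
Frame -3: GTT CAT AGG TGC ATG AAC TAG CAA ACC ATT TTA ATC CAT — ATG at 15, stop TAG at 21 → 9 nt.
Forward-strand max 12 nt; reverse-strand max 9 nt. The forward strand has the longer ORF.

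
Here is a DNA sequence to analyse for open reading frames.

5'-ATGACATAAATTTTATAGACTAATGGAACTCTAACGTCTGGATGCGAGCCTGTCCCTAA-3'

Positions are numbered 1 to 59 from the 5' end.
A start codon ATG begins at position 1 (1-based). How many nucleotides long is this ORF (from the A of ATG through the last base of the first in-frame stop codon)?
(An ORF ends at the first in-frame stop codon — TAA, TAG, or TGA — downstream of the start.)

9

Codons from position 1: ATG (1–3), ACA (4–6), TAA (7–9).
TAA is the first in-frame stop; ORF spans 1–9, 9 nucleotides.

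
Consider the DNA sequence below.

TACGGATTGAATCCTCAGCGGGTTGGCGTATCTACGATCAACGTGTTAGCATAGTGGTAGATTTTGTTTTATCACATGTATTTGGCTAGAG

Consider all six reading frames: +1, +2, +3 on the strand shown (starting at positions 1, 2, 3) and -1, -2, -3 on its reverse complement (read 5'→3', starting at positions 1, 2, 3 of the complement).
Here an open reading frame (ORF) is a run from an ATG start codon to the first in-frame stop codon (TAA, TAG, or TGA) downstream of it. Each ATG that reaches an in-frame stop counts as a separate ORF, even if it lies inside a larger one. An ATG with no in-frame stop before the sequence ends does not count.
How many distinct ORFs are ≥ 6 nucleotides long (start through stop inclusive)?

2

Reverse complement (5'→3'): CTCTAGCCAAATACATGTGATAAAACAAAATCTACCACTATGCTAACACGTTGATCGTAGATACGCCAACCCGCTGAGGATTCAATCCGTA
Frame +1: TAC GGA TTG AAT CCT CAG CGG GTT GGC GTA TCT ACG ATC AAC GTG TTA GCA TAG TGG TAG ATT TTG TTT TAT CAC ATG TAT TTG GCT AGA — no ATG→stop ORF.
Frame +2: ACG GAT TGA ATC CTC AGC GGG TTG GCG TAT CTA CGA TCA ACG TGT TAG CAT AGT GGT AGA TTT TGT TTT ATC ACA TGT ATT TGG CTA GAG — no ATG→stop ORF.
Frame +3: CGG ATT GAA TCC TCA GCG GGT TGG CGT ATC TAC GAT CAA CGT GTT AGC ATA GTG GTA GAT TTT GTT TTA TCA CAT GTA TTT GGC TAG — no ATG→stop ORF.
Frame -1: CTC TAG CCA AAT ACA TGT GAT AAA ACA AAA TCT ACC ACT ATG CTA ACA CGT TGA TCG TAG ATA CGC CAA CCC GCT GAG GAT TCA ATC CGT — ATG at 40, stop TGA at 52 → 15 nt.
Frame -2: TCT AGC CAA ATA CAT GTG ATA AAA CAA AAT CTA CCA CTA TGC TAA CAC GTT GAT CGT AGA TAC GCC AAC CCG CTG AGG ATT CAA TCC GTA — no ATG→stop ORF.
Frame -3: CTA GCC AAA TAC ATG TGA TAA AAC AAA ATC TAC CAC TAT GCT AAC ACG TTG ATC GTA GAT ACG CCA ACC CGC TGA GGA TTC AAT CCG — ATG at 15, stop TGA at 18 → 6 nt.
ORFs ≥ 6 nucleotides: frame -1 40–54 (15 nucleotides), frame -3 15–20 (6 nucleotides). Count = 2.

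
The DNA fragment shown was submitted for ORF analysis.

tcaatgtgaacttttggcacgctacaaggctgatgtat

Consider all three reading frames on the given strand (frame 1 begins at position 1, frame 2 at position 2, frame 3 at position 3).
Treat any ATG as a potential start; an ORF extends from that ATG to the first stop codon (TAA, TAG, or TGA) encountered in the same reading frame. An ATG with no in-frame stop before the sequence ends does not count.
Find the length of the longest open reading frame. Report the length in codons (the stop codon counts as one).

Frame 1: TCA ATG TGA ACT TTT GGC ACG CTA CAA GGC TGA TGT — ATG at 4, stop TGA at 7 → 6 nt.
Frame 2: CAA TGT GAA CTT TTG GCA CGC TAC AAG GCT GAT GTA — no ATG→stop ORF.
Frame 3: AAT GTG AAC TTT TGG CAC GCT ACA AGG CTG ATG TAT — no ATG→stop ORF.
Longest: frame 1, positions 4–9, 6 nt = 2 codons = 1 aa. → 2 codons.

2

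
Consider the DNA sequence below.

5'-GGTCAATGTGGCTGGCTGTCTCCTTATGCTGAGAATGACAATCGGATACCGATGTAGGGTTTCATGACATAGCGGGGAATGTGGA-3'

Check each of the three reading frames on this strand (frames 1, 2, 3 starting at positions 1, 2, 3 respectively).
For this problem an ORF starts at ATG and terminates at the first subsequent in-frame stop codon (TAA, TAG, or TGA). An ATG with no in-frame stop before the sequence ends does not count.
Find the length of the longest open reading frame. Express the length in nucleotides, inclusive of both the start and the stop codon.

42

Frame 1: GGT CAA TGT GGC TGG CTG TCT CCT TAT GCT GAG AAT GAC AAT CGG ATA CCG ATG TAG GGT TTC ATG ACA TAG CGG GGA ATG TGG — ATG at 52, stop TAG at 55 → 6 nt; ATG at 64, stop TAG at 70 → 9 nt.
Frame 2: GTC AAT GTG GCT GGC TGT CTC CTT ATG CTG AGA ATG ACA ATC GGA TAC CGA TGT AGG GTT TCA TGA CAT AGC GGG GAA TGT GGA — ATG at 26, stop TGA at 65 → 42 nt; ATG at 35, stop TGA at 65 → 33 nt.
Frame 3: TCA ATG TGG CTG GCT GTC TCC TTA TGC TGA GAA TGA CAA TCG GAT ACC GAT GTA GGG TTT CAT GAC ATA GCG GGG AAT GTG — ATG at 6, stop TGA at 30 → 27 nt.
Longest: frame 2, positions 26–67, 42 nt = 14 codons = 13 aa. → 42 nucleotides.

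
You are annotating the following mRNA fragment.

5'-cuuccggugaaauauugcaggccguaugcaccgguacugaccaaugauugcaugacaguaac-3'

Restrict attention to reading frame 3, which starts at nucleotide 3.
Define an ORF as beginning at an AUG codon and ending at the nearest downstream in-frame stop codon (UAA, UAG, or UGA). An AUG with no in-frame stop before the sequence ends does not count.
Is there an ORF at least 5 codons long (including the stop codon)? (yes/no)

no

Frame 3: UCC GGU GAA AUA UUG CAG GCC GUA UGC ACC GGU ACU GAC CAA UGA UUG CAU GAC AGU AAC — no AUG→stop ORF.
Largest ORF found is 0 codons < 5, so no.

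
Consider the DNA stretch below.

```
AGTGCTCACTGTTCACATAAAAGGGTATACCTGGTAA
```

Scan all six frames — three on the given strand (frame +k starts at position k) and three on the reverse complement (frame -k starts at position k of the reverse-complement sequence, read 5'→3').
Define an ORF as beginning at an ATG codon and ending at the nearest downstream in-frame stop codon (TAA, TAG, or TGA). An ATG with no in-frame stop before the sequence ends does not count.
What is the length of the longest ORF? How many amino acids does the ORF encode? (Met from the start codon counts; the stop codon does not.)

Reverse complement (5'→3'): TTACCAGGTATACCCTTTTATGTGAACAGTGAGCACT
Frame +1: AGT GCT CAC TGT TCA CAT AAA AGG GTA TAC CTG GTA — no ATG→stop ORF.
Frame +2: GTG CTC ACT GTT CAC ATA AAA GGG TAT ACC TGG TAA — no ATG→stop ORF.
Frame +3: TGC TCA CTG TTC ACA TAA AAG GGT ATA CCT GGT — no ATG→stop ORF.
Frame -1: TTA CCA GGT ATA CCC TTT TAT GTG AAC AGT GAG CAC — no ATG→stop ORF.
Frame -2: TAC CAG GTA TAC CCT TTT ATG TGA ACA GTG AGC ACT — ATG at 20, stop TGA at 23 → 6 nt.
Frame -3: ACC AGG TAT ACC CTT TTA TGT GAA CAG TGA GCA — no ATG→stop ORF.
Longest: frame -2, positions 20–25, 6 nt = 2 codons = 1 aa. → 1 amino acids.

1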